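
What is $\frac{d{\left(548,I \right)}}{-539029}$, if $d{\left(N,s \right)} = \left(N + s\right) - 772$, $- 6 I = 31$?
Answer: $\frac{1375}{3234174} \approx 0.00042515$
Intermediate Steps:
$I = - \frac{31}{6}$ ($I = \left(- \frac{1}{6}\right) 31 = - \frac{31}{6} \approx -5.1667$)
$d{\left(N,s \right)} = -772 + N + s$
$\frac{d{\left(548,I \right)}}{-539029} = \frac{-772 + 548 - \frac{31}{6}}{-539029} = \left(- \frac{1375}{6}\right) \left(- \frac{1}{539029}\right) = \frac{1375}{3234174}$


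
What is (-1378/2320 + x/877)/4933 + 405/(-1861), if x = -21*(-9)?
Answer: -2033184530993/9339316021160 ≈ -0.21770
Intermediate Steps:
x = 189
(-1378/2320 + x/877)/4933 + 405/(-1861) = (-1378/2320 + 189/877)/4933 + 405/(-1861) = (-1378*1/2320 + 189*(1/877))*(1/4933) + 405*(-1/1861) = (-689/1160 + 189/877)*(1/4933) - 405/1861 = -385013/1017320*1/4933 - 405/1861 = -385013/5018439560 - 405/1861 = -2033184530993/9339316021160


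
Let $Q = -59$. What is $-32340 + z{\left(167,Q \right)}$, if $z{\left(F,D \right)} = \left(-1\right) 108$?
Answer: $-32448$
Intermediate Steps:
$z{\left(F,D \right)} = -108$
$-32340 + z{\left(167,Q \right)} = -32340 - 108 = -32448$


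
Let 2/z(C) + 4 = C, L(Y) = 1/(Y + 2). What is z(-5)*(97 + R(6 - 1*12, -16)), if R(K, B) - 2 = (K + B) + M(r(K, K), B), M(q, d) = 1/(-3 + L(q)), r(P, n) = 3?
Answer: -1073/63 ≈ -17.032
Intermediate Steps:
L(Y) = 1/(2 + Y)
z(C) = 2/(-4 + C)
M(q, d) = 1/(-3 + 1/(2 + q))
R(K, B) = 23/14 + B + K (R(K, B) = 2 + ((K + B) + (-2 - 1*3)/(5 + 3*3)) = 2 + ((B + K) + (-2 - 3)/(5 + 9)) = 2 + ((B + K) - 5/14) = 2 + (-5/14 + B + K) = 23/14 + B + K)
z(-5)*(97 + R(6 - 1*12, -16)) = (2/(-4 - 5))*(97 + (23/14 - 16 + (6 - 1*12))) = (2/(-9))*(97 + (23/14 - 16 + (6 - 12))) = (2*(-1/9))*(97 + (23/14 - 16 - 6)) = -2*(97 - 285/14)/9 = -2/9*1073/14 = -1073/63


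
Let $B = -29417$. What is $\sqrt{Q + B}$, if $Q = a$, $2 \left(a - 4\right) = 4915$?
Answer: $\frac{13 i \sqrt{638}}{2} \approx 164.18 i$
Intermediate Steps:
$a = \frac{4923}{2}$ ($a = 4 + \frac{1}{2} \cdot 4915 = 4 + \frac{4915}{2} = \frac{4923}{2} \approx 2461.5$)
$Q = \frac{4923}{2} \approx 2461.5$
$\sqrt{Q + B} = \sqrt{\frac{4923}{2} - 29417} = \sqrt{- \frac{53911}{2}} = \frac{13 i \sqrt{638}}{2}$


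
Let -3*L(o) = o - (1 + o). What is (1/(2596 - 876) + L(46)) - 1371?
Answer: -7072637/5160 ≈ -1370.7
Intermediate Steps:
L(o) = 1/3 (L(o) = -(o - (1 + o))/3 = -(o + (-1 - o))/3 = -1/3*(-1) = 1/3)
(1/(2596 - 876) + L(46)) - 1371 = (1/(2596 - 876) + 1/3) - 1371 = (1/1720 + 1/3) - 1371 = 1723/5160 - 1371 = -7072637/5160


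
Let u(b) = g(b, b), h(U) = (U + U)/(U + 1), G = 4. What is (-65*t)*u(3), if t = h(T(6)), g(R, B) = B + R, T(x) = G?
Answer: -624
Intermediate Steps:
T(x) = 4
h(U) = 2*U/(1 + U) (h(U) = (2*U)/(1 + U) = 2*U/(1 + U))
u(b) = 2*b (u(b) = b + b = 2*b)
t = 8/5 (t = 2*4/(1 + 4) = 2*4/5 = 2*4*(⅕) = 8/5 ≈ 1.6000)
(-65*t)*u(3) = (-65*8/5)*(2*3) = -104*6 = -624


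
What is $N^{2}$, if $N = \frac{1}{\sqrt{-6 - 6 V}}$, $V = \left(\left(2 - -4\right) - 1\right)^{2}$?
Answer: $- \frac{1}{156} \approx -0.0064103$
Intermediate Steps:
$V = 25$ ($V = \left(\left(2 + 4\right) - 1\right)^{2} = \left(6 - 1\right)^{2} = 5^{2} = 25$)
$N = - \frac{i \sqrt{39}}{78}$ ($N = \frac{1}{\sqrt{-6 - 150}} = \frac{1}{\sqrt{-156}} = \frac{1}{2 i \sqrt{39}} = - \frac{i \sqrt{39}}{78} \approx - 0.080064 i$)
$N^{2} = \left(- \frac{i \sqrt{39}}{78}\right)^{2} = - \frac{1}{156}$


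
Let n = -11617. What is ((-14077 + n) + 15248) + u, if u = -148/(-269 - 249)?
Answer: -73120/7 ≈ -10446.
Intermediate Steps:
u = 2/7 (u = -148/(-518) = -1/518*(-148) = 2/7 ≈ 0.28571)
((-14077 + n) + 15248) + u = ((-14077 - 11617) + 15248) + 2/7 = (-25694 + 15248) + 2/7 = -10446 + 2/7 = -73120/7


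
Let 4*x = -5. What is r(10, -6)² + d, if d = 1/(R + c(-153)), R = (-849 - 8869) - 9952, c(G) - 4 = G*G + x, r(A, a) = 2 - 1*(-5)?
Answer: 733387/14967 ≈ 49.000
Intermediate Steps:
x = -5/4 (x = (¼)*(-5) = -5/4 ≈ -1.2500)
r(A, a) = 7 (r(A, a) = 2 + 5 = 7)
c(G) = 11/4 + G² (c(G) = 4 + (G*G - 5/4) = 4 + (G² - 5/4) = 4 + (-5/4 + G²) = 11/4 + G²)
R = -19670 (R = -9718 - 9952 = -19670)
d = 4/14967 (d = 1/(-19670 + (11/4 + (-153)²)) = 1/(-19670 + (11/4 + 23409)) = 1/(-19670 + 93647/4) = 1/(14967/4) = 4/14967 ≈ 0.00026725)
r(10, -6)² + d = 7² + 4/14967 = 49 + 4/14967 = 733387/14967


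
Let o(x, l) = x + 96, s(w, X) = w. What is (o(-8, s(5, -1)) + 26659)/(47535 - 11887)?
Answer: 26747/35648 ≈ 0.75031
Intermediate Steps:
o(x, l) = 96 + x
(o(-8, s(5, -1)) + 26659)/(47535 - 11887) = ((96 - 8) + 26659)/(47535 - 11887) = (88 + 26659)/35648 = 26747*(1/35648) = 26747/35648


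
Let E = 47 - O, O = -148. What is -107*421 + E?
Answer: -44852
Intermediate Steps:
E = 195 (E = 47 - 1*(-148) = 47 + 148 = 195)
-107*421 + E = -107*421 + 195 = -45047 + 195 = -44852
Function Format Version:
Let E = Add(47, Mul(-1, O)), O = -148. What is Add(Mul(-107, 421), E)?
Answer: -44852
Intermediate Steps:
E = 195 (E = Add(47, Mul(-1, -148)) = Add(47, 148) = 195)
Add(Mul(-107, 421), E) = Add(Mul(-107, 421), 195) = Add(-45047, 195) = -44852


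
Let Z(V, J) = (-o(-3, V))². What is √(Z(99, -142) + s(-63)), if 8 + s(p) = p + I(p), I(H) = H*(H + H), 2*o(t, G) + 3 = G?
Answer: √10171 ≈ 100.85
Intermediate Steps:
o(t, G) = -3/2 + G/2
I(H) = 2*H² (I(H) = H*(2*H) = 2*H²)
Z(V, J) = (3/2 - V/2)² (Z(V, J) = (-(-3/2 + V/2))² = (3/2 - V/2)²)
s(p) = -8 + p + 2*p² (s(p) = -8 + (p + 2*p²) = -8 + p + 2*p²)
√(Z(99, -142) + s(-63)) = √((-3 + 99)²/4 + (-8 - 63 + 2*(-63)²)) = √((¼)*96² + (-8 - 63 + 2*3969)) = √((¼)*9216 + (-8 - 63 + 7938)) = √(2304 + 7867) = √10171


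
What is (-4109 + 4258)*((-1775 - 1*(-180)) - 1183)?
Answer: -413922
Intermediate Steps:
(-4109 + 4258)*((-1775 - 1*(-180)) - 1183) = 149*((-1775 + 180) - 1183) = 149*(-1595 - 1183) = 149*(-2778) = -413922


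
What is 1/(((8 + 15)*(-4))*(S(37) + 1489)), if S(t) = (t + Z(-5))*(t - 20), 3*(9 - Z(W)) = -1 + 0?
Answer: -3/628360 ≈ -4.7743e-6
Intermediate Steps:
Z(W) = 28/3 (Z(W) = 9 - (-1 + 0)/3 = 9 - ⅓*(-1) = 9 + ⅓ = 28/3)
S(t) = (-20 + t)*(28/3 + t) (S(t) = (t + 28/3)*(t - 20) = (28/3 + t)*(-20 + t) = (-20 + t)*(28/3 + t))
1/(((8 + 15)*(-4))*(S(37) + 1489)) = 1/(((8 + 15)*(-4))*((-560/3 + 37² - 32/3*37) + 1489)) = 1/((23*(-4))*((-560/3 + 1369 - 1184/3) + 1489)) = 1/(-92*(2363/3 + 1489)) = 1/(-92*6830/3) = 1/(-628360/3) = -3/628360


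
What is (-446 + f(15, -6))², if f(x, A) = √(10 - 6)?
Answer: 197136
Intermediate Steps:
f(x, A) = 2 (f(x, A) = √4 = 2)
(-446 + f(15, -6))² = (-446 + 2)² = (-444)² = 197136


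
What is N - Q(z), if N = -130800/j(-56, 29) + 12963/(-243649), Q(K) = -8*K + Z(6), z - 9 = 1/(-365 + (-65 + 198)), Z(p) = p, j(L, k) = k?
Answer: -31403564590/7065821 ≈ -4444.4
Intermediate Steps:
z = 2087/232 (z = 9 + 1/(-365 + (-65 + 198)) = 9 + 1/(-365 + 133) = 9 + 1/(-232) = 9 - 1/232 = 2087/232 ≈ 8.9957)
Q(K) = 6 - 8*K (Q(K) = -8*K + 6 = 6 - 8*K)
N = -31869665127/7065821 (N = -130800/29 + 12963/(-243649) = -130800*1/29 + 12963*(-1/243649) = -130800/29 - 12963/243649 = -31869665127/7065821 ≈ -4510.4)
N - Q(z) = -31869665127/7065821 - (6 - 8*2087/232) = -31869665127/7065821 - (6 - 2087/29) = -31869665127/7065821 - 1*(-1913/29) = -31869665127/7065821 + 1913/29 = -31403564590/7065821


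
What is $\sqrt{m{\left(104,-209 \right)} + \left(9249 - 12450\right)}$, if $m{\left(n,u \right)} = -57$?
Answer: $3 i \sqrt{362} \approx 57.079 i$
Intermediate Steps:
$\sqrt{m{\left(104,-209 \right)} + \left(9249 - 12450\right)} = \sqrt{-57 + \left(9249 - 12450\right)} = \sqrt{-57 - 3201} = \sqrt{-3258} = 3 i \sqrt{362}$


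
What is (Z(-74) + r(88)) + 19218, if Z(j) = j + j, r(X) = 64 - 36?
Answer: 19098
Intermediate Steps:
r(X) = 28
Z(j) = 2*j
(Z(-74) + r(88)) + 19218 = (2*(-74) + 28) + 19218 = (-148 + 28) + 19218 = -120 + 19218 = 19098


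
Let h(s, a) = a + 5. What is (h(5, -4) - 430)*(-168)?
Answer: 72072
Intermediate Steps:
h(s, a) = 5 + a
(h(5, -4) - 430)*(-168) = ((5 - 4) - 430)*(-168) = (1 - 430)*(-168) = -429*(-168) = 72072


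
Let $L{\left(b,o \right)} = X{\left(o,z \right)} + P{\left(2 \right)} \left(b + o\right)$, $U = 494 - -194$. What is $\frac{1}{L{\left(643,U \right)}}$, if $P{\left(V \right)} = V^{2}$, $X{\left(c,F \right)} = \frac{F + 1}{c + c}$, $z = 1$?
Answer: $\frac{688}{3662913} \approx 0.00018783$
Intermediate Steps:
$X{\left(c,F \right)} = \frac{1 + F}{2 c}$
$U = 688$ ($U = 494 + 194 = 688$)
$L{\left(b,o \right)} = \frac{1}{o} + 4 b + 4 o$ ($L{\left(b,o \right)} = \frac{1 + 1}{2 o} + 2^{2} \left(b + o\right) = \frac{1}{2} \frac{1}{o} 2 + 4 \left(b + o\right) = \frac{1}{o} + \left(4 b + 4 o\right) = \frac{1}{o} + 4 b + 4 o$)
$\frac{1}{L{\left(643,U \right)}} = \frac{1}{\frac{1}{688} \left(1 + 4 \cdot 688 \left(643 + 688\right)\right)} = \frac{1}{\frac{1}{688} \left(1 + 4 \cdot 688 \cdot 1331\right)} = \frac{1}{\frac{1}{688} \left(1 + 3662912\right)} = \frac{1}{\frac{1}{688} \cdot 3662913} = \frac{1}{\frac{3662913}{688}} = \frac{688}{3662913}$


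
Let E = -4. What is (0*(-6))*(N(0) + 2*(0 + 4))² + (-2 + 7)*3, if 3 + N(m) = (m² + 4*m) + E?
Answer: 15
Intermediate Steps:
N(m) = -7 + m² + 4*m (N(m) = -3 + ((m² + 4*m) - 4) = -3 + (-4 + m² + 4*m) = -7 + m² + 4*m)
(0*(-6))*(N(0) + 2*(0 + 4))² + (-2 + 7)*3 = (0*(-6))*((-7 + 0² + 4*0) + 2*(0 + 4))² + (-2 + 7)*3 = 0*((-7 + 0 + 0) + 2*4)² + 5*3 = 0*(-7 + 8)² + 15 = 0*1² + 15 = 0*1 + 15 = 0 + 15 = 15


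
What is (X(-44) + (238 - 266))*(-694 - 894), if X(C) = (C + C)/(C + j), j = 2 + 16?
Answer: 508160/13 ≈ 39089.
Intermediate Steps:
j = 18
X(C) = 2*C/(18 + C) (X(C) = (C + C)/(C + 18) = (2*C)/(18 + C) = 2*C/(18 + C))
(X(-44) + (238 - 266))*(-694 - 894) = (2*(-44)/(18 - 44) + (238 - 266))*(-694 - 894) = (2*(-44)/(-26) - 28)*(-1588) = (2*(-44)*(-1/26) - 28)*(-1588) = (44/13 - 28)*(-1588) = -320/13*(-1588) = 508160/13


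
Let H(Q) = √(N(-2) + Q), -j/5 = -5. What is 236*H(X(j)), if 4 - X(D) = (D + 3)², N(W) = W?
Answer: 236*I*√782 ≈ 6599.6*I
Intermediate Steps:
j = 25 (j = -5*(-5) = 25)
X(D) = 4 - (3 + D)² (X(D) = 4 - (D + 3)² = 4 - (3 + D)²)
H(Q) = √(-2 + Q)
236*H(X(j)) = 236*√(-2 + (4 - (3 + 25)²)) = 236*√(-2 + (4 - 1*28²)) = 236*√(-2 + (4 - 1*784)) = 236*√(-2 + (4 - 784)) = 236*√(-2 - 780) = 236*√(-782) = 236*(I*√782) = 236*I*√782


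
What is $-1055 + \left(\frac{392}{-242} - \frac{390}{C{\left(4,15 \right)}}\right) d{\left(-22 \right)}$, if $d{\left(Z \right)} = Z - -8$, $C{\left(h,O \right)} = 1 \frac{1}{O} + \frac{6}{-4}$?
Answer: $- \frac{25190973}{5203} \approx -4841.6$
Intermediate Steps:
$C{\left(h,O \right)} = - \frac{3}{2} + \frac{1}{O}$ ($C{\left(h,O \right)} = \frac{1}{O} + 6 \left(- \frac{1}{4}\right) = \frac{1}{O} - \frac{3}{2} = - \frac{3}{2} + \frac{1}{O}$)
$d{\left(Z \right)} = 8 + Z$ ($d{\left(Z \right)} = Z + 8 = 8 + Z$)
$-1055 + \left(\frac{392}{-242} - \frac{390}{C{\left(4,15 \right)}}\right) d{\left(-22 \right)} = -1055 + \left(\frac{392}{-242} - \frac{390}{- \frac{3}{2} + \frac{1}{15}}\right) \left(8 - 22\right) = -1055 + \left(392 \left(- \frac{1}{242}\right) - \frac{390}{- \frac{3}{2} + \frac{1}{15}}\right) \left(-14\right) = -1055 + \left(- \frac{196}{121} - \frac{390}{- \frac{43}{30}}\right) \left(-14\right) = -1055 + \left(- \frac{196}{121} - - \frac{11700}{43}\right) \left(-14\right) = -1055 + \left(- \frac{196}{121} + \frac{11700}{43}\right) \left(-14\right) = -1055 + \frac{1407272}{5203} \left(-14\right) = -1055 - \frac{19701808}{5203} = - \frac{25190973}{5203}$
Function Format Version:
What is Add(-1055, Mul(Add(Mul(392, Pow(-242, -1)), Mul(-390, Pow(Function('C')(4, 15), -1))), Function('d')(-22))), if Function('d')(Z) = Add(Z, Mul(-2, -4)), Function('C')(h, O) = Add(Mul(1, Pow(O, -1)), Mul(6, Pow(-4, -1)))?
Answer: Rational(-25190973, 5203) ≈ -4841.6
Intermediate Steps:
Function('C')(h, O) = Add(Rational(-3, 2), Pow(O, -1)) (Function('C')(h, O) = Add(Pow(O, -1), Mul(6, Rational(-1, 4))) = Add(Pow(O, -1), Rational(-3, 2)) = Add(Rational(-3, 2), Pow(O, -1)))
Function('d')(Z) = Add(8, Z) (Function('d')(Z) = Add(Z, 8) = Add(8, Z))
Add(-1055, Mul(Add(Mul(392, Pow(-242, -1)), Mul(-390, Pow(Function('C')(4, 15), -1))), Function('d')(-22))) = Add(-1055, Mul(Add(Mul(392, Pow(-242, -1)), Mul(-390, Pow(Add(Rational(-3, 2), Pow(15, -1)), -1))), Add(8, -22))) = Add(-1055, Mul(Add(Mul(392, Rational(-1, 242)), Mul(-390, Pow(Add(Rational(-3, 2), Rational(1, 15)), -1))), -14)) = Add(-1055, Mul(Add(Rational(-196, 121), Mul(-390, Pow(Rational(-43, 30), -1))), -14)) = Add(-1055, Mul(Add(Rational(-196, 121), Mul(-390, Rational(-30, 43))), -14)) = Add(-1055, Mul(Add(Rational(-196, 121), Rational(11700, 43)), -14)) = Add(-1055, Mul(Rational(1407272, 5203), -14)) = Add(-1055, Rational(-19701808, 5203)) = Rational(-25190973, 5203)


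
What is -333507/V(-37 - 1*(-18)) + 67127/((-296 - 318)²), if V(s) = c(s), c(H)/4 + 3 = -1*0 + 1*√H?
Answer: 94299983285/10555888 + 333507*I*√19/112 ≈ 8933.4 + 12980.0*I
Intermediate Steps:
c(H) = -12 + 4*√H (c(H) = -12 + 4*(-1*0 + 1*√H) = -12 + 4*(0 + √H) = -12 + 4*√H)
V(s) = -12 + 4*√s
-333507/V(-37 - 1*(-18)) + 67127/((-296 - 318)²) = -333507/(-12 + 4*√(-37 - 1*(-18))) + 67127/((-296 - 318)²) = -333507/(-12 + 4*√(-37 + 18)) + 67127/((-614)²) = -333507/(-12 + 4*√(-19)) + 67127/376996 = -333507/(-12 + 4*(I*√19)) + 67127*(1/376996) = -333507/(-12 + 4*I*√19) + 67127/376996 = 67127/376996 - 333507/(-12 + 4*I*√19)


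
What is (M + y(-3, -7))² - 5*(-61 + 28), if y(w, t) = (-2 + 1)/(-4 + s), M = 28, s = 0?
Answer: 15409/16 ≈ 963.06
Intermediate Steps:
y(w, t) = ¼ (y(w, t) = (-2 + 1)/(-4 + 0) = -1/(-4) = -1*(-¼) = ¼)
(M + y(-3, -7))² - 5*(-61 + 28) = (28 + ¼)² - 5*(-61 + 28) = (113/4)² - 5*(-33) = 12769/16 + 165 = 15409/16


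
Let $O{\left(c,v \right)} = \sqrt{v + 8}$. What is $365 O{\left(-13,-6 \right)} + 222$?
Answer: $222 + 365 \sqrt{2} \approx 738.19$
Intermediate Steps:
$O{\left(c,v \right)} = \sqrt{8 + v}$
$365 O{\left(-13,-6 \right)} + 222 = 365 \sqrt{8 - 6} + 222 = 365 \sqrt{2} + 222 = 222 + 365 \sqrt{2}$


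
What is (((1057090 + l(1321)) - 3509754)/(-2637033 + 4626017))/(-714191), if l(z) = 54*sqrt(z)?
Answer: 306583/177564308993 - 27*sqrt(1321)/710257235972 ≈ 1.7252e-6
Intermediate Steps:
(((1057090 + l(1321)) - 3509754)/(-2637033 + 4626017))/(-714191) = (((1057090 + 54*sqrt(1321)) - 3509754)/(-2637033 + 4626017))/(-714191) = ((-2452664 + 54*sqrt(1321))/1988984)*(-1/714191) = ((-2452664 + 54*sqrt(1321))*(1/1988984))*(-1/714191) = (-306583/248623 + 27*sqrt(1321)/994492)*(-1/714191) = 306583/177564308993 - 27*sqrt(1321)/710257235972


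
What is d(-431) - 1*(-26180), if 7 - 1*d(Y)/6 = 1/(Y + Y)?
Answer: 11301685/431 ≈ 26222.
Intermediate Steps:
d(Y) = 42 - 3/Y (d(Y) = 42 - 6/(Y + Y) = 42 - 6*1/(2*Y) = 42 - 3/Y)
d(-431) - 1*(-26180) = (42 - 3/(-431)) - 1*(-26180) = (42 - 3*(-1/431)) + 26180 = (42 + 3/431) + 26180 = 18105/431 + 26180 = 11301685/431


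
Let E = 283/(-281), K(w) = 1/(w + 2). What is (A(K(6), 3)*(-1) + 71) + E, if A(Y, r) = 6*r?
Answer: 14610/281 ≈ 51.993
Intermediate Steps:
K(w) = 1/(2 + w)
E = -283/281 (E = 283*(-1/281) = -283/281 ≈ -1.0071)
(A(K(6), 3)*(-1) + 71) + E = ((6*3)*(-1) + 71) - 283/281 = (18*(-1) + 71) - 283/281 = (-18 + 71) - 283/281 = 53 - 283/281 = 14610/281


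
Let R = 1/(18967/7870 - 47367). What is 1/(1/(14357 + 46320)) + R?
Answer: 22617917433801/372759323 ≈ 60677.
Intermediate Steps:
R = -7870/372759323 (R = 1/(18967*(1/7870) - 47367) = 1/(18967/7870 - 47367) = 1/(-372759323/7870) = -7870/372759323 ≈ -2.1113e-5)
1/(1/(14357 + 46320)) + R = 1/(1/(14357 + 46320)) - 7870/372759323 = 1/(1/60677) - 7870/372759323 = 60677 - 7870/372759323 = 22617917433801/372759323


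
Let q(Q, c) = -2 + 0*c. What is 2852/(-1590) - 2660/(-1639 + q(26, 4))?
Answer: -75122/434865 ≈ -0.17275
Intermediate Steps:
q(Q, c) = -2 (q(Q, c) = -2 + 0 = -2)
2852/(-1590) - 2660/(-1639 + q(26, 4)) = 2852/(-1590) - 2660/(-1639 - 2) = 2852*(-1/1590) - 2660/(-1641) = -1426/795 - 2660*(-1/1641) = -1426/795 + 2660/1641 = -75122/434865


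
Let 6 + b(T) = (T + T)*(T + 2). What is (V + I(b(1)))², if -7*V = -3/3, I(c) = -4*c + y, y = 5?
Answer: 1296/49 ≈ 26.449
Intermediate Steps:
b(T) = -6 + 2*T*(2 + T) (b(T) = -6 + (T + T)*(T + 2) = -6 + (2*T)*(2 + T) = -6 + 2*T*(2 + T))
I(c) = 5 - 4*c (I(c) = -4*c + 5 = 5 - 4*c)
V = ⅐ (V = -(-3)/(7*3) = -⅐*(-1) = ⅐ ≈ 0.14286)
(V + I(b(1)))² = (⅐ + (5 - 4*(-6 + 2*1² + 4*1)))² = (⅐ + (5 - 4*(-6 + 2*1 + 4)))² = (⅐ + (5 - 4*(-6 + 2 + 4)))² = (⅐ + (5 - 4*0))² = (⅐ + (5 + 0))² = (⅐ + 5)² = (36/7)² = 1296/49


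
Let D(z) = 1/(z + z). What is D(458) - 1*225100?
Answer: -206191599/916 ≈ -2.2510e+5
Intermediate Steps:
D(z) = 1/(2*z)
D(458) - 1*225100 = (½)/458 - 1*225100 = (½)*(1/458) - 225100 = 1/916 - 225100 = -206191599/916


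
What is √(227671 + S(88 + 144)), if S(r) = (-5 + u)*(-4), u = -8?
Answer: √227723 ≈ 477.20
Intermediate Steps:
S(r) = 52 (S(r) = (-5 - 8)*(-4) = -13*(-4) = 52)
√(227671 + S(88 + 144)) = √(227671 + 52) = √227723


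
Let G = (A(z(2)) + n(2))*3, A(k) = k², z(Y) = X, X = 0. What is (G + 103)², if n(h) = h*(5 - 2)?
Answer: 14641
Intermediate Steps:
n(h) = 3*h (n(h) = h*3 = 3*h)
z(Y) = 0
G = 18 (G = (0² + 3*2)*3 = (0 + 6)*3 = 6*3 = 18)
(G + 103)² = (18 + 103)² = 121² = 14641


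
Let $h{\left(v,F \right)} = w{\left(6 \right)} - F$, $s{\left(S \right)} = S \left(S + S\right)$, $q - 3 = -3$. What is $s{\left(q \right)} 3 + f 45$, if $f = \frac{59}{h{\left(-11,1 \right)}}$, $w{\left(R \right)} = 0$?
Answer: $-2655$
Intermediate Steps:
$q = 0$ ($q = 3 - 3 = 0$)
$s{\left(S \right)} = 2 S^{2}$ ($s{\left(S \right)} = S 2 S = 2 S^{2}$)
$h{\left(v,F \right)} = - F$ ($h{\left(v,F \right)} = 0 - F = - F$)
$f = -59$ ($f = \frac{59}{\left(-1\right) 1} = \frac{59}{-1} = 59 \left(-1\right) = -59$)
$s{\left(q \right)} 3 + f 45 = 2 \cdot 0^{2} \cdot 3 - 2655 = 2 \cdot 0 \cdot 3 - 2655 = 0 \cdot 3 - 2655 = 0 - 2655 = -2655$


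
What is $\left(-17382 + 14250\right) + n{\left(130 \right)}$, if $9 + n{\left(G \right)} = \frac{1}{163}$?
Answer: $- \frac{511982}{163} \approx -3141.0$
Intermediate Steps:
$n{\left(G \right)} = - \frac{1466}{163}$ ($n{\left(G \right)} = -9 + \frac{1}{163} = - \frac{1466}{163}$)
$\left(-17382 + 14250\right) + n{\left(130 \right)} = \left(-17382 + 14250\right) - \frac{1466}{163} = -3132 - \frac{1466}{163} = - \frac{511982}{163}$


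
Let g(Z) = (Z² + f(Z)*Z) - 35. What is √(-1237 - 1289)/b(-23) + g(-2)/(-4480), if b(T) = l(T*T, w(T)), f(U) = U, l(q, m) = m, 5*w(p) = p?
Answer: 27/4480 - 5*I*√2526/23 ≈ 0.0060268 - 10.926*I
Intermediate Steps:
w(p) = p/5
b(T) = T/5
g(Z) = -35 + 2*Z² (g(Z) = (Z² + Z*Z) - 35 = (Z² + Z²) - 35 = 2*Z² - 35 = -35 + 2*Z²)
√(-1237 - 1289)/b(-23) + g(-2)/(-4480) = √(-1237 - 1289)/(((⅕)*(-23))) + (-35 + 2*(-2)²)/(-4480) = √(-2526)/(-23/5) + (-35 + 2*4)*(-1/4480) = (I*√2526)*(-5/23) + (-35 + 8)*(-1/4480) = -5*I*√2526/23 - 27*(-1/4480) = -5*I*√2526/23 + 27/4480 = 27/4480 - 5*I*√2526/23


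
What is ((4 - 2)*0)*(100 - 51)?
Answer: 0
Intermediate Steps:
((4 - 2)*0)*(100 - 51) = (2*0)*49 = 0*49 = 0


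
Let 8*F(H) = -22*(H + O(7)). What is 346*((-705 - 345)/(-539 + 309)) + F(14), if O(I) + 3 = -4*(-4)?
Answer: 138489/92 ≈ 1505.3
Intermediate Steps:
O(I) = 13 (O(I) = -3 - 4*(-4) = -3 + 16 = 13)
F(H) = -143/4 - 11*H/4 (F(H) = (-22*(H + 13))/8 = (-22*(13 + H))/8 = (-286 - 22*H)/8 = -143/4 - 11*H/4)
346*((-705 - 345)/(-539 + 309)) + F(14) = 346*((-705 - 345)/(-539 + 309)) + (-143/4 - 11/4*14) = 346*(-1050/(-230)) + (-143/4 - 77/2) = 346*(-1050*(-1/230)) - 297/4 = 346*(105/23) - 297/4 = 36330/23 - 297/4 = 138489/92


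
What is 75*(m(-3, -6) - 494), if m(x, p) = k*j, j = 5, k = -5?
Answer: -38925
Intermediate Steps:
m(x, p) = -25 (m(x, p) = -5*5 = -25)
75*(m(-3, -6) - 494) = 75*(-25 - 494) = 75*(-519) = -38925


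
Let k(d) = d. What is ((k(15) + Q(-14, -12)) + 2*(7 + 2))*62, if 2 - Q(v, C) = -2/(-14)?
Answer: 15128/7 ≈ 2161.1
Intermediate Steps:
Q(v, C) = 13/7 (Q(v, C) = 2 - (-2)/(-14) = 2 - (-2)*(-1)/14 = 2 - 1*1/7 = 2 - 1/7 = 13/7)
((k(15) + Q(-14, -12)) + 2*(7 + 2))*62 = ((15 + 13/7) + 2*(7 + 2))*62 = (118/7 + 2*9)*62 = (118/7 + 18)*62 = (244/7)*62 = 15128/7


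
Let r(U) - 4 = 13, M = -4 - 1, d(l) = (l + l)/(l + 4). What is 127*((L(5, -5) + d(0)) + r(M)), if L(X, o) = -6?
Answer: 1397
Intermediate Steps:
d(l) = 2*l/(4 + l) (d(l) = (2*l)/(4 + l) = 2*l/(4 + l))
M = -5
r(U) = 17 (r(U) = 4 + 13 = 17)
127*((L(5, -5) + d(0)) + r(M)) = 127*((-6 + 2*0/(4 + 0)) + 17) = 127*((-6 + 2*0/4) + 17) = 127*((-6 + 2*0*(¼)) + 17) = 127*((-6 + 0) + 17) = 127*(-6 + 17) = 127*11 = 1397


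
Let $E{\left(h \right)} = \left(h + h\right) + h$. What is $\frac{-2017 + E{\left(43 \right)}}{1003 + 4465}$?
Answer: $- \frac{472}{1367} \approx -0.34528$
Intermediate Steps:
$E{\left(h \right)} = 3 h$ ($E{\left(h \right)} = 2 h + h = 3 h$)
$\frac{-2017 + E{\left(43 \right)}}{1003 + 4465} = \frac{-2017 + 3 \cdot 43}{1003 + 4465} = \frac{-2017 + 129}{5468} = \left(-1888\right) \frac{1}{5468} = - \frac{472}{1367}$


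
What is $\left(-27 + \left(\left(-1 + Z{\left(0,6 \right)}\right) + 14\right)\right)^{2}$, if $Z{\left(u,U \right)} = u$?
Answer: $196$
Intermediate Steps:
$\left(-27 + \left(\left(-1 + Z{\left(0,6 \right)}\right) + 14\right)\right)^{2} = \left(-27 + \left(\left(-1 + 0\right) + 14\right)\right)^{2} = \left(-27 + \left(-1 + 14\right)\right)^{2} = \left(-27 + 13\right)^{2} = \left(-14\right)^{2} = 196$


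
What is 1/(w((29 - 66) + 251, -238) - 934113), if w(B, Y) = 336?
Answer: -1/933777 ≈ -1.0709e-6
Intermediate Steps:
1/(w((29 - 66) + 251, -238) - 934113) = 1/(336 - 934113) = 1/(-933777) = -1/933777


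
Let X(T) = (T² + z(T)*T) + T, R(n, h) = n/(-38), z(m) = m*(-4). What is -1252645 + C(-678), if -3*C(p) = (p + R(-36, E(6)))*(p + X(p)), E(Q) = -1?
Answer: -5942989759/19 ≈ -3.1279e+8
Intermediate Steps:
z(m) = -4*m
R(n, h) = -n/38 (R(n, h) = n*(-1/38) = -n/38)
X(T) = T - 3*T² (X(T) = (T² + (-4*T)*T) + T = (T² - 4*T²) + T = -3*T² + T = T - 3*T²)
C(p) = -(18/19 + p)*(p + p*(1 - 3*p))/3 (C(p) = -(p - 1/38*(-36))*(p + p*(1 - 3*p))/3 = -(p + 18/19)*(p + p*(1 - 3*p))/3 = -(18/19 + p)*(p + p*(1 - 3*p))/3)
-1252645 + C(-678) = -1252645 + (1/57)*(-678)*(-36 + 16*(-678) + 57*(-678)²) = -1252645 + (1/57)*(-678)*(-36 - 10848 + 57*459684) = -1252645 + (1/57)*(-678)*(-36 - 10848 + 26201988) = -1252645 + (1/57)*(-678)*26191104 = -1252645 - 5919189504/19 = -5942989759/19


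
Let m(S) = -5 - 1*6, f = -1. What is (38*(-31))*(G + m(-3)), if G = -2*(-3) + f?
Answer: 7068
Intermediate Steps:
m(S) = -11 (m(S) = -5 - 6 = -11)
G = 5 (G = -2*(-3) - 1 = 6 - 1 = 5)
(38*(-31))*(G + m(-3)) = (38*(-31))*(5 - 11) = -1178*(-6) = 7068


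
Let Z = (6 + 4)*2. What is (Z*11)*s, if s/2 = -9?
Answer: -3960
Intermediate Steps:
s = -18 (s = 2*(-9) = -18)
Z = 20 (Z = 10*2 = 20)
(Z*11)*s = (20*11)*(-18) = 220*(-18) = -3960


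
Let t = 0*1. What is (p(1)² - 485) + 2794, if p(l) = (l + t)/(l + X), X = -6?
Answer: 57726/25 ≈ 2309.0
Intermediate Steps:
t = 0
p(l) = l/(-6 + l) (p(l) = (l + 0)/(l - 6) = l/(-6 + l))
(p(1)² - 485) + 2794 = ((1/(-6 + 1))² - 485) + 2794 = ((1/(-5))² - 485) + 2794 = ((1*(-⅕))² - 485) + 2794 = ((-⅕)² - 485) + 2794 = (1/25 - 485) + 2794 = -12124/25 + 2794 = 57726/25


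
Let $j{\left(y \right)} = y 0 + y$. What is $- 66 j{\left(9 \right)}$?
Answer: $-594$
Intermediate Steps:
$j{\left(y \right)} = y$ ($j{\left(y \right)} = 0 + y = y$)
$- 66 j{\left(9 \right)} = \left(-66\right) 9 = -594$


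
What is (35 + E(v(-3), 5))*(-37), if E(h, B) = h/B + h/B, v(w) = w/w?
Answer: -6549/5 ≈ -1309.8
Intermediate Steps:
v(w) = 1
E(h, B) = 2*h/B
(35 + E(v(-3), 5))*(-37) = (35 + 2*1/5)*(-37) = (35 + 2*1*(⅕))*(-37) = (35 + ⅖)*(-37) = (177/5)*(-37) = -6549/5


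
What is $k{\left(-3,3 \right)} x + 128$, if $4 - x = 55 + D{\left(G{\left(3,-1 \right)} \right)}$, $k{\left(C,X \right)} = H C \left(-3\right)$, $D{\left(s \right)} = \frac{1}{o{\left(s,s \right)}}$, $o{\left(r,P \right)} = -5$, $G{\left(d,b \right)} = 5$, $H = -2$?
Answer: $\frac{5212}{5} \approx 1042.4$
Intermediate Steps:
$D{\left(s \right)} = - \frac{1}{5}$ ($D{\left(s \right)} = \frac{1}{-5} = - \frac{1}{5}$)
$k{\left(C,X \right)} = 6 C$ ($k{\left(C,X \right)} = - 2 C \left(-3\right) = 6 C$)
$x = - \frac{254}{5}$ ($x = 4 - \left(55 - \frac{1}{5}\right) = 4 - \frac{274}{5} = - \frac{254}{5} \approx -50.8$)
$k{\left(-3,3 \right)} x + 128 = 6 \left(-3\right) \left(- \frac{254}{5}\right) + 128 = \left(-18\right) \left(- \frac{254}{5}\right) + 128 = \frac{4572}{5} + 128 = \frac{5212}{5}$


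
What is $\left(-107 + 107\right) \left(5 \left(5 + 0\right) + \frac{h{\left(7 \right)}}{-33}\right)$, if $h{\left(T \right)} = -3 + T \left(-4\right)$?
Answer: $0$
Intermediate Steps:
$h{\left(T \right)} = -3 - 4 T$
$\left(-107 + 107\right) \left(5 \left(5 + 0\right) + \frac{h{\left(7 \right)}}{-33}\right) = \left(-107 + 107\right) \left(5 \left(5 + 0\right) + \frac{-3 - 28}{-33}\right) = 0 \left(5 \cdot 5 + \left(-3 - 28\right) \left(- \frac{1}{33}\right)\right) = 0 \left(25 - - \frac{31}{33}\right) = 0 \left(25 + \frac{31}{33}\right) = 0 \cdot \frac{856}{33} = 0$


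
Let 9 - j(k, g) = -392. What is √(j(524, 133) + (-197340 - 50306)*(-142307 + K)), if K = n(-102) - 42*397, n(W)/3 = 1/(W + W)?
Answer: √45512890760794/34 ≈ 1.9842e+5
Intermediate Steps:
j(k, g) = 401 (j(k, g) = 9 - 1*(-392) = 9 + 392 = 401)
n(W) = 3/(2*W) (n(W) = 3/(W + W) = 3/((2*W)) = 3*(1/(2*W)) = 3/(2*W))
K = -1133833/68 (K = (3/2)/(-102) - 42*397 = (3/2)*(-1/102) - 1*16674 = -1/68 - 16674 = -1133833/68 ≈ -16674.)
√(j(524, 133) + (-197340 - 50306)*(-142307 + K)) = √(401 + (-197340 - 50306)*(-142307 - 1133833/68)) = √(401 - 247646*(-10810709/68)) = √(401 + 1338614420507/34) = √(1338614434141/34) = √45512890760794/34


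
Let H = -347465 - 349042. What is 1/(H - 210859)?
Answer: -1/907366 ≈ -1.1021e-6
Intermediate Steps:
H = -696507
1/(H - 210859) = 1/(-696507 - 210859) = 1/(-907366) = -1/907366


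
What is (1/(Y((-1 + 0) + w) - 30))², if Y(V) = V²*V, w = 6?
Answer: 1/9025 ≈ 0.00011080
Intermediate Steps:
Y(V) = V³
(1/(Y((-1 + 0) + w) - 30))² = (1/(((-1 + 0) + 6)³ - 30))² = (1/((-1 + 6)³ - 30))² = (1/(5³ - 30))² = (1/(125 - 30))² = (1/95)² = 1/9025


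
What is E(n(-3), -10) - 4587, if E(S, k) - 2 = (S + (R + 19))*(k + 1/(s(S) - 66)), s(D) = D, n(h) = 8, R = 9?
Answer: -143423/29 ≈ -4945.6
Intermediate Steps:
E(S, k) = 2 + (28 + S)*(k + 1/(-66 + S)) (E(S, k) = 2 + (S + (9 + 19))*(k + 1/(S - 66)) = 2 + (S + 28)*(k + 1/(-66 + S)) = 2 + (28 + S)*(k + 1/(-66 + S)))
E(n(-3), -10) - 4587 = (-104 - 1848*(-10) + 3*8 - 10*8**2 - 38*8*(-10))/(-66 + 8) - 4587 = (-104 + 18480 + 24 - 10*64 + 3040)/(-58) - 4587 = -(-104 + 18480 + 24 - 640 + 3040)/58 - 4587 = -1/58*20800 - 4587 = -10400/29 - 4587 = -143423/29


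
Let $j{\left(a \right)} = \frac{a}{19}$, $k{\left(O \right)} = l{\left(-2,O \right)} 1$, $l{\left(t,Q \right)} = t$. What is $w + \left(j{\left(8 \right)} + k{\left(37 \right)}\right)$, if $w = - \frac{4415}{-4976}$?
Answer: $- \frac{65395}{94544} \approx -0.69169$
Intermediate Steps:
$w = \frac{4415}{4976}$ ($w = \left(-4415\right) \left(- \frac{1}{4976}\right) = \frac{4415}{4976} \approx 0.88726$)
$k{\left(O \right)} = -2$ ($k{\left(O \right)} = \left(-2\right) 1 = -2$)
$j{\left(a \right)} = \frac{a}{19}$ ($j{\left(a \right)} = a \frac{1}{19} = \frac{a}{19}$)
$w + \left(j{\left(8 \right)} + k{\left(37 \right)}\right) = \frac{4415}{4976} + \left(\frac{1}{19} \cdot 8 - 2\right) = \frac{4415}{4976} + \left(\frac{8}{19} - 2\right) = \frac{4415}{4976} - \frac{30}{19} = - \frac{65395}{94544}$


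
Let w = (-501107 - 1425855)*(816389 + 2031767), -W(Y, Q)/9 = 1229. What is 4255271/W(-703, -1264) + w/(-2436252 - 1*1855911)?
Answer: 6743077053039691/5275068327 ≈ 1.2783e+6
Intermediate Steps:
W(Y, Q) = -11061 (W(Y, Q) = -9*1229 = -11061)
w = -5488288382072 (w = -1926962*2848156 = -5488288382072)
4255271/W(-703, -1264) + w/(-2436252 - 1*1855911) = 4255271/(-11061) - 5488288382072/(-2436252 - 1*1855911) = 4255271*(-1/11061) - 5488288382072/(-2436252 - 1855911) = -4255271/11061 - 5488288382072/(-4292163) = -4255271/11061 - 5488288382072*(-1/4292163) = -4255271/11061 + 5488288382072/4292163 = 6743077053039691/5275068327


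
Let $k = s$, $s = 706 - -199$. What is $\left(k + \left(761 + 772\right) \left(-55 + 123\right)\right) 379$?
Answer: $39851471$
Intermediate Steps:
$s = 905$ ($s = 706 + 199 = 905$)
$k = 905$
$\left(k + \left(761 + 772\right) \left(-55 + 123\right)\right) 379 = \left(905 + \left(761 + 772\right) \left(-55 + 123\right)\right) 379 = \left(905 + 1533 \cdot 68\right) 379 = \left(905 + 104244\right) 379 = 105149 \cdot 379 = 39851471$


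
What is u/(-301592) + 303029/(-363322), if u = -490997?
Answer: 43499444933/54787504312 ≈ 0.79397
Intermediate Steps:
u/(-301592) + 303029/(-363322) = -490997/(-301592) + 303029/(-363322) = -490997*(-1/301592) + 303029*(-1/363322) = 490997/301592 - 303029/363322 = 43499444933/54787504312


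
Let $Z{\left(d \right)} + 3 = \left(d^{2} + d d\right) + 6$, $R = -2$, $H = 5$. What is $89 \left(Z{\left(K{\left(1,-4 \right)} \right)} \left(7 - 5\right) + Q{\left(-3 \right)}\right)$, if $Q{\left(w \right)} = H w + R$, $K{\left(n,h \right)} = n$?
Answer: $-623$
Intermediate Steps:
$Z{\left(d \right)} = 3 + 2 d^{2}$ ($Z{\left(d \right)} = -3 + \left(\left(d^{2} + d d\right) + 6\right) = -3 + \left(\left(d^{2} + d^{2}\right) + 6\right) = -3 + \left(2 d^{2} + 6\right) = -3 + \left(6 + 2 d^{2}\right) = 3 + 2 d^{2}$)
$Q{\left(w \right)} = -2 + 5 w$ ($Q{\left(w \right)} = 5 w - 2 = -2 + 5 w$)
$89 \left(Z{\left(K{\left(1,-4 \right)} \right)} \left(7 - 5\right) + Q{\left(-3 \right)}\right) = 89 \left(\left(3 + 2 \cdot 1^{2}\right) \left(7 - 5\right) + \left(-2 + 5 \left(-3\right)\right)\right) = 89 \left(\left(3 + 2 \cdot 1\right) 2 - 17\right) = 89 \left(\left(3 + 2\right) 2 - 17\right) = 89 \left(5 \cdot 2 - 17\right) = 89 \left(10 - 17\right) = 89 \left(-7\right) = -623$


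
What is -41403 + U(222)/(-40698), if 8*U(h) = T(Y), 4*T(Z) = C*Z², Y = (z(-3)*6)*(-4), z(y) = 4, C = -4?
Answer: -93612119/2261 ≈ -41403.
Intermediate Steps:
Y = -96 (Y = (4*6)*(-4) = 24*(-4) = -96)
T(Z) = -Z² (T(Z) = (-4*Z²)/4 = -Z²)
U(h) = -1152 (U(h) = (-1*(-96)²)/8 = (-1*9216)/8 = (⅛)*(-9216) = -1152)
-41403 + U(222)/(-40698) = -41403 - 1152/(-40698) = -41403 - 1152*(-1/40698) = -41403 + 64/2261 = -93612119/2261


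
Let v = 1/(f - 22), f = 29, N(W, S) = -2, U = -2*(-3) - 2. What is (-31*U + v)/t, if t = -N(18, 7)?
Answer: -867/14 ≈ -61.929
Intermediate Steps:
U = 4 (U = 6 - 2 = 4)
v = ⅐ (v = 1/(29 - 22) = 1/7 = ⅐ ≈ 0.14286)
t = 2 (t = -1*(-2) = 2)
(-31*U + v)/t = (-31*4 + ⅐)/2 = (-124 + ⅐)*(½) = -867/7*½ = -867/14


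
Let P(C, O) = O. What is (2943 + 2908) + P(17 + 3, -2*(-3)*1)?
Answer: 5857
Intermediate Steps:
(2943 + 2908) + P(17 + 3, -2*(-3)*1) = (2943 + 2908) - 2*(-3)*1 = 5851 + 6*1 = 5851 + 6 = 5857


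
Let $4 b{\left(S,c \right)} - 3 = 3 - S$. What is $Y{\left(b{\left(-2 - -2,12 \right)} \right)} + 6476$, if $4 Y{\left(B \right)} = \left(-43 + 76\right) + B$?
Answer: $\frac{51877}{8} \approx 6484.6$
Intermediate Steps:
$b{\left(S,c \right)} = \frac{3}{2} - \frac{S}{4}$ ($b{\left(S,c \right)} = \frac{3}{4} + \frac{3 - S}{4} = \frac{3}{4} - \left(- \frac{3}{4} + \frac{S}{4}\right) = \frac{3}{2} - \frac{S}{4}$)
$Y{\left(B \right)} = \frac{33}{4} + \frac{B}{4}$ ($Y{\left(B \right)} = \frac{\left(-43 + 76\right) + B}{4} = \frac{33 + B}{4} = \frac{33}{4} + \frac{B}{4}$)
$Y{\left(b{\left(-2 - -2,12 \right)} \right)} + 6476 = \left(\frac{33}{4} + \frac{\frac{3}{2} - \frac{-2 - -2}{4}}{4}\right) + 6476 = \left(\frac{33}{4} + \frac{\frac{3}{2} - \frac{-2 + 2}{4}}{4}\right) + 6476 = \left(\frac{33}{4} + \frac{\frac{3}{2} - 0}{4}\right) + 6476 = \left(\frac{33}{4} + \frac{\frac{3}{2} + 0}{4}\right) + 6476 = \left(\frac{33}{4} + \frac{1}{4} \cdot \frac{3}{2}\right) + 6476 = \left(\frac{33}{4} + \frac{3}{8}\right) + 6476 = \frac{69}{8} + 6476 = \frac{51877}{8}$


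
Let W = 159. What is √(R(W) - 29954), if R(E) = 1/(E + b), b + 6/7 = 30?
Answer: I*√51954874287/1317 ≈ 173.07*I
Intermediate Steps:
b = 204/7 (b = -6/7 + 30 = 204/7 ≈ 29.143)
R(E) = 1/(204/7 + E) (R(E) = 1/(E + 204/7) = 1/(204/7 + E))
√(R(W) - 29954) = √(7/(204 + 7*159) - 29954) = √(7/(204 + 1113) - 29954) = √(7/1317 - 29954) = √(-39449411/1317) = I*√51954874287/1317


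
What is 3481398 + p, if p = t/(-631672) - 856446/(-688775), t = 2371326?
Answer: 757342569010824231/217539940900 ≈ 3.4814e+6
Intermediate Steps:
p = -546158553969/217539940900 (p = 2371326/(-631672) - 856446/(-688775) = 2371326*(-1/631672) - 856446*(-1/688775) = -1185663/315836 + 856446/688775 = -546158553969/217539940900 ≈ -2.5106)
3481398 + p = 3481398 - 546158553969/217539940900 = 757342569010824231/217539940900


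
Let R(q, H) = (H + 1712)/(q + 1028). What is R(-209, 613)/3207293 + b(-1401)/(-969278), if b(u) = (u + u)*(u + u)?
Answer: -3437221362005153/424345541317971 ≈ -8.1001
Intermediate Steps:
R(q, H) = (1712 + H)/(1028 + q)
b(u) = 4*u² (b(u) = (2*u)*(2*u) = 4*u²)
R(-209, 613)/3207293 + b(-1401)/(-969278) = ((1712 + 613)/(1028 - 209))/3207293 + (4*(-1401)²)/(-969278) = (2325/819)*(1/3207293) + (4*1962801)*(-1/969278) = ((1/819)*2325)*(1/3207293) + 7851204*(-1/969278) = (775/273)*(1/3207293) - 3925602/484639 = 775/875590989 - 3925602/484639 = -3437221362005153/424345541317971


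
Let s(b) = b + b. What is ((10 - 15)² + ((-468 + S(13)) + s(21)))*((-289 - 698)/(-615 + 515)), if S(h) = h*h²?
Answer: 443163/25 ≈ 17727.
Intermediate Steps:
s(b) = 2*b
S(h) = h³
((10 - 15)² + ((-468 + S(13)) + s(21)))*((-289 - 698)/(-615 + 515)) = ((10 - 15)² + ((-468 + 13³) + 2*21))*((-289 - 698)/(-615 + 515)) = ((-5)² + ((-468 + 2197) + 42))*(-987/(-100)) = (25 + (1729 + 42))*(-987*(-1/100)) = (25 + 1771)*(987/100) = 1796*(987/100) = 443163/25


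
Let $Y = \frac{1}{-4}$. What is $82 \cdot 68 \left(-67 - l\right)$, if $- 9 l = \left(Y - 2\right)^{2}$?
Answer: $- \frac{740911}{2} \approx -3.7046 \cdot 10^{5}$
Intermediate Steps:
$Y = - \frac{1}{4} \approx -0.25$
$l = - \frac{9}{16}$ ($l = - \frac{\left(- \frac{1}{4} - 2\right)^{2}}{9} = - \frac{\left(- \frac{9}{4}\right)^{2}}{9} = \left(- \frac{1}{9}\right) \frac{81}{16} = - \frac{9}{16} \approx -0.5625$)
$82 \cdot 68 \left(-67 - l\right) = 82 \cdot 68 \left(-67 - - \frac{9}{16}\right) = 5576 \left(-67 + \frac{9}{16}\right) = 5576 \left(- \frac{1063}{16}\right) = - \frac{740911}{2}$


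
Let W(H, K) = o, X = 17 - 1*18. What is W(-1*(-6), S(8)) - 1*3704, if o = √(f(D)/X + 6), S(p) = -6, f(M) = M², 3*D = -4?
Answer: -3704 + √38/3 ≈ -3701.9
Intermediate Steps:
D = -4/3 (D = (⅓)*(-4) = -4/3 ≈ -1.3333)
X = -1 (X = 17 - 18 = -1)
o = √38/3 (o = √((-4/3)²/(-1) + 6) = √((16/9)*(-1) + 6) = √(-16/9 + 6) = √(38/9) = √38/3 ≈ 2.0548)
W(H, K) = √38/3
W(-1*(-6), S(8)) - 1*3704 = √38/3 - 1*3704 = √38/3 - 3704 = -3704 + √38/3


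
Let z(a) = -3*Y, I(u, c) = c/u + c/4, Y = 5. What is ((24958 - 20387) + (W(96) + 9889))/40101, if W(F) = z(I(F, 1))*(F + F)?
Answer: 3860/13367 ≈ 0.28877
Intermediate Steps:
I(u, c) = c/4 + c/u (I(u, c) = c/u + c*(1/4) = c/u + c/4 = c/4 + c/u)
z(a) = -15 (z(a) = -3*5 = -15)
W(F) = -30*F (W(F) = -15*(F + F) = -30*F)
((24958 - 20387) + (W(96) + 9889))/40101 = ((24958 - 20387) + (-30*96 + 9889))/40101 = (4571 + (-2880 + 9889))*(1/40101) = (4571 + 7009)*(1/40101) = 11580*(1/40101) = 3860/13367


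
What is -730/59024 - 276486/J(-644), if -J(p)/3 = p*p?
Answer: 819039/3902962 ≈ 0.20985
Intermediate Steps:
J(p) = -3*p² (J(p) = -3*p*p = -3*p²)
-730/59024 - 276486/J(-644) = -730/59024 - 276486/((-3*(-644)²)) = -730*1/59024 - 276486/((-3*414736)) = -365/29512 - 276486/(-1244208) = -365/29512 - 276486*(-1/1244208) = -365/29512 + 6583/29624 = 819039/3902962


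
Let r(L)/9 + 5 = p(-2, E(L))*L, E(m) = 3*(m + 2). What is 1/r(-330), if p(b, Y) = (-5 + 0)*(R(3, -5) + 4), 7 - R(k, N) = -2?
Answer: 1/193005 ≈ 5.1812e-6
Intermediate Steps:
E(m) = 6 + 3*m (E(m) = 3*(2 + m) = 6 + 3*m)
R(k, N) = 9 (R(k, N) = 7 - 1*(-2) = 7 + 2 = 9)
p(b, Y) = -65 (p(b, Y) = (-5 + 0)*(9 + 4) = -5*13 = -65)
r(L) = -45 - 585*L (r(L) = -45 + 9*(-65*L) = -45 - 585*L)
1/r(-330) = 1/(-45 - 585*(-330)) = 1/(-45 + 193050) = 1/193005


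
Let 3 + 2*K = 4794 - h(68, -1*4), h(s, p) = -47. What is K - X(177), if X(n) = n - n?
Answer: 2419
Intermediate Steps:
K = 2419 (K = -3/2 + (4794 - 1*(-47))/2 = -3/2 + (4794 + 47)/2 = -3/2 + (½)*4841 = -3/2 + 4841/2 = 2419)
X(n) = 0
K - X(177) = 2419 - 1*0 = 2419 + 0 = 2419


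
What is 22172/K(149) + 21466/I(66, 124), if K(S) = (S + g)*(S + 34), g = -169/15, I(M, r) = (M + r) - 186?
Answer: 676429389/126026 ≈ 5367.4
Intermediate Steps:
I(M, r) = -186 + M + r
g = -169/15 (g = -169*1/15 = -169/15 ≈ -11.267)
K(S) = (34 + S)*(-169/15 + S) (K(S) = (S - 169/15)*(S + 34) = (-169/15 + S)*(34 + S) = (34 + S)*(-169/15 + S))
22172/K(149) + 21466/I(66, 124) = 22172/(-5746/15 + 149² + (341/15)*149) + 21466/(-186 + 66 + 124) = 22172/(-5746/15 + 22201 + 50809/15) + 21466/4 = 22172/(126026/5) + 21466*(¼) = 22172*(5/126026) + 10733/2 = 55430/63013 + 10733/2 = 676429389/126026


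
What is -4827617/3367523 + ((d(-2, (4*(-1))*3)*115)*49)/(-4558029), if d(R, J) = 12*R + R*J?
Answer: -4827617/3367523 ≈ -1.4336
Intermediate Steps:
d(R, J) = 12*R + J*R
-4827617/3367523 + ((d(-2, (4*(-1))*3)*115)*49)/(-4558029) = -4827617/3367523 + ((-2*(12 + (4*(-1))*3)*115)*49)/(-4558029) = -4827617*1/3367523 + ((-2*(12 - 4*3)*115)*49)*(-1/4558029) = -4827617/3367523 + ((-2*(12 - 12)*115)*49)*(-1/4558029) = -4827617/3367523 + ((-2*0*115)*49)*(-1/4558029) = -4827617/3367523 + ((0*115)*49)*(-1/4558029) = -4827617/3367523 + (0*49)*(-1/4558029) = -4827617/3367523 + 0*(-1/4558029) = -4827617/3367523 + 0 = -4827617/3367523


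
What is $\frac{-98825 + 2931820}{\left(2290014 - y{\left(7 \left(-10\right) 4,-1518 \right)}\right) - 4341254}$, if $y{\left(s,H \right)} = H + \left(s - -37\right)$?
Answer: $- \frac{2832995}{2049479} \approx -1.3823$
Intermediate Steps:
$y{\left(s,H \right)} = 37 + H + s$ ($y{\left(s,H \right)} = H + \left(s + 37\right) = H + \left(37 + s\right) = 37 + H + s$)
$\frac{-98825 + 2931820}{\left(2290014 - y{\left(7 \left(-10\right) 4,-1518 \right)}\right) - 4341254} = \frac{-98825 + 2931820}{\left(2290014 - \left(37 - 1518 + 7 \left(-10\right) 4\right)\right) - 4341254} = \frac{2832995}{\left(2290014 - \left(37 - 1518 - 280\right)\right) - 4341254} = \frac{2832995}{\left(2290014 - -1761\right) - 4341254} = \frac{2832995}{\left(2290014 + 1761\right) - 4341254} = \frac{2832995}{2291775 - 4341254} = \frac{2832995}{-2049479} = 2832995 \left(- \frac{1}{2049479}\right) = - \frac{2832995}{2049479}$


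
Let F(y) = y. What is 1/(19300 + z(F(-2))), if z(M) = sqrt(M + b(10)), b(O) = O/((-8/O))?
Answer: 38600/744980029 - I*sqrt(58)/744980029 ≈ 5.1813e-5 - 1.0223e-8*I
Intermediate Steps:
b(O) = -O**2/8 (b(O) = O*(-O/8) = -O**2/8)
z(M) = sqrt(-25/2 + M) (z(M) = sqrt(M - 1/8*10**2) = sqrt(M - 1/8*100) = sqrt(M - 25/2) = sqrt(-25/2 + M))
1/(19300 + z(F(-2))) = 1/(19300 + sqrt(-50 + 4*(-2))/2) = 1/(19300 + sqrt(-50 - 8)/2) = 1/(19300 + sqrt(-58)/2) = 1/(19300 + (I*sqrt(58))/2) = 1/(19300 + I*sqrt(58)/2)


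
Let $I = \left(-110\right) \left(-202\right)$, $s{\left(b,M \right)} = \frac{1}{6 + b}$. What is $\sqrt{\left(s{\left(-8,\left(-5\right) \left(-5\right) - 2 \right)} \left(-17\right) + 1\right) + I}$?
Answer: $\frac{\sqrt{88918}}{2} \approx 149.1$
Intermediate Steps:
$I = 22220$
$\sqrt{\left(s{\left(-8,\left(-5\right) \left(-5\right) - 2 \right)} \left(-17\right) + 1\right) + I} = \sqrt{\left(\frac{1}{6 - 8} \left(-17\right) + 1\right) + 22220} = \sqrt{\left(\frac{1}{-2} \left(-17\right) + 1\right) + 22220} = \sqrt{\left(\left(- \frac{1}{2}\right) \left(-17\right) + 1\right) + 22220} = \sqrt{\left(\frac{17}{2} + 1\right) + 22220} = \sqrt{\frac{19}{2} + 22220} = \sqrt{\frac{44459}{2}} = \frac{\sqrt{88918}}{2}$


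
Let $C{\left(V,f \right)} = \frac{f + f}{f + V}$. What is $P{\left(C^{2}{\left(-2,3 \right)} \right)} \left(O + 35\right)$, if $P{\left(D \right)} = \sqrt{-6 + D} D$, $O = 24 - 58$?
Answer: $36 \sqrt{30} \approx 197.18$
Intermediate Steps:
$O = -34$
$C{\left(V,f \right)} = \frac{2 f}{V + f}$
$P{\left(D \right)} = D \sqrt{-6 + D}$
$P{\left(C^{2}{\left(-2,3 \right)} \right)} \left(O + 35\right) = \left(2 \cdot 3 \frac{1}{-2 + 3}\right)^{2} \sqrt{-6 + \left(2 \cdot 3 \frac{1}{-2 + 3}\right)^{2}} \left(-34 + 35\right) = \left(2 \cdot 3 \cdot 1^{-1}\right)^{2} \sqrt{-6 + \left(2 \cdot 3 \cdot 1^{-1}\right)^{2}} \cdot 1 = \left(2 \cdot 3 \cdot 1\right)^{2} \sqrt{-6 + \left(2 \cdot 3 \cdot 1\right)^{2}} \cdot 1 = 6^{2} \sqrt{-6 + 6^{2}} \cdot 1 = 36 \sqrt{-6 + 36} \cdot 1 = 36 \sqrt{30} \cdot 1 = 36 \sqrt{30}$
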